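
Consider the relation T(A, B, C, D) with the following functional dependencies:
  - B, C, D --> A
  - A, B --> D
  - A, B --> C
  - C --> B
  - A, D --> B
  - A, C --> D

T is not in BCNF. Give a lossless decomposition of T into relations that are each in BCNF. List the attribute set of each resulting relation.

Candidate keys of the original relation: {A, B}, {A, C}, {A, D}, {C, D}.
{A, B, C, D}: {C} determines {B, C} here but is not a superkey — split on C --> B, giving {B, C} and {A, C, D}.
{B, C}: every determinant is a superkey — BCNF.
{A, C, D}: every determinant is a superkey — BCNF.

{A, C, D}; {B, C}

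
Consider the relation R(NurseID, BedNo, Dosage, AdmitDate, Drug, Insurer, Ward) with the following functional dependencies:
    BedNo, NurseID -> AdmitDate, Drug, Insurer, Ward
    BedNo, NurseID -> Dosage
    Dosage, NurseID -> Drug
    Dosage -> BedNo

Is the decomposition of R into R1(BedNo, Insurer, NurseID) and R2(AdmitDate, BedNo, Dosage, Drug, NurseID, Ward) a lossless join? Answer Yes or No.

Yes

The shared attributes are {BedNo, NurseID} and {BedNo, NurseID}⁺ = {AdmitDate, BedNo, Dosage, Drug, Insurer, NurseID, Ward}.
R1 is contained in that closure, so R1 ∩ R2 -> R1 holds and the join is lossless.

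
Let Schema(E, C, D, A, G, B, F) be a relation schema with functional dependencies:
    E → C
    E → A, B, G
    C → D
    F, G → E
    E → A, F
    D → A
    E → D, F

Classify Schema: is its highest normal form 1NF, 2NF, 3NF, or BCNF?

2NF

Candidate keys: {E}, {F, G}. Prime attributes: {E, F, G}.
C → D breaks BCNF: {C}⁺ = {A, C, D}, so {C} is not a superkey.
Because {D} is non-prime and the left side of C → D is not a superkey, the relation is not in 3NF.
No proper subset of a key has a non-prime attribute in its closure, so there is no partial dependency; 2NF holds.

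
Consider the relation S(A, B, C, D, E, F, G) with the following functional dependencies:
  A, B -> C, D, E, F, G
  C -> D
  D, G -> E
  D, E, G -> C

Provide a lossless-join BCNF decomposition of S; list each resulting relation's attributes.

{A, B, C, F, G}; {C, D}; {C, E, G}

Candidate key of the original relation: {A, B}.
{A, B, C, D, E, F, G}: {C} determines {C, D} here but is not a superkey — split on C -> D, giving {C, D} and {A, B, C, E, F, G}.
{C, D} has no BCNF violation.
{A, B, C, E, F, G}: {C, G} determines {C, E, G} here but is not a superkey — split on C, G -> E, giving {C, E, G} and {A, B, C, F, G}.
{C, E, G} has no BCNF violation.
{A, B, C, F, G} has no BCNF violation.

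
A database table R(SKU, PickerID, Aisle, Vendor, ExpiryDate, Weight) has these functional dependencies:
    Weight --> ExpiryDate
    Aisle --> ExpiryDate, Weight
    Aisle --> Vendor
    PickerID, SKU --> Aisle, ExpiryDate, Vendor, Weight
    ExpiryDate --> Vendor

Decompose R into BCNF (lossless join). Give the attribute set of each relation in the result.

{Aisle, PickerID, SKU}; {Aisle, Weight}; {ExpiryDate, Vendor}; {ExpiryDate, Weight}

Candidate key of the original relation: {PickerID, SKU}.
Within {Aisle, ExpiryDate, PickerID, SKU, Vendor, Weight}: {Weight}⁺ ∩ {Aisle, ExpiryDate, PickerID, SKU, Vendor, Weight} = {ExpiryDate, Vendor, Weight}, not the whole set, so Weight --> ExpiryDate, Vendor violates BCNF; decompose into {ExpiryDate, Vendor, Weight} and {Aisle, PickerID, SKU, Weight}.
Within {ExpiryDate, Vendor, Weight}: {ExpiryDate}⁺ ∩ {ExpiryDate, Vendor, Weight} = {ExpiryDate, Vendor}, not the whole set, so ExpiryDate --> Vendor violates BCNF; decompose into {ExpiryDate, Vendor} and {ExpiryDate, Weight}.
{ExpiryDate, Vendor}: every determinant is a superkey — BCNF.
{ExpiryDate, Weight}: every determinant is a superkey — BCNF.
Within {Aisle, PickerID, SKU, Weight}: {Aisle}⁺ ∩ {Aisle, PickerID, SKU, Weight} = {Aisle, Weight}, not the whole set, so Aisle --> Weight violates BCNF; decompose into {Aisle, Weight} and {Aisle, PickerID, SKU}.
{Aisle, Weight}: every determinant is a superkey — BCNF.
{Aisle, PickerID, SKU}: every determinant is a superkey — BCNF.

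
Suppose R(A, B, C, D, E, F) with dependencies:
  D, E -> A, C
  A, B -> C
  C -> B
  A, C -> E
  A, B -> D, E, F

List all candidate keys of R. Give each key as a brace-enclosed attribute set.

{A, B} is a candidate key since {A, B}⁺ = {A, B, C, D, E, F} covers every attribute.
{A, C} is a candidate key since {A, C}⁺ = {A, B, C, D, E, F} covers every attribute.
{D, E} is a candidate key since {D, E}⁺ = {A, B, C, D, E, F} covers every attribute.
No proper subset of any of these is a key, and no other minimal superkey exists.

{A, B}, {A, C}, {D, E}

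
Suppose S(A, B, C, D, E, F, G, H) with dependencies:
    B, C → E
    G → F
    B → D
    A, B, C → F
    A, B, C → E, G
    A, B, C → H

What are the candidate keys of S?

{A, B, C} never appear on the right of any FD, so every key must include all of them.
{A, B, C} is a candidate key since {A, B, C}⁺ = {A, B, C, D, E, F, G, H} covers every attribute.
No other minimal set has full closure, so this is the only candidate key.

{A, B, C}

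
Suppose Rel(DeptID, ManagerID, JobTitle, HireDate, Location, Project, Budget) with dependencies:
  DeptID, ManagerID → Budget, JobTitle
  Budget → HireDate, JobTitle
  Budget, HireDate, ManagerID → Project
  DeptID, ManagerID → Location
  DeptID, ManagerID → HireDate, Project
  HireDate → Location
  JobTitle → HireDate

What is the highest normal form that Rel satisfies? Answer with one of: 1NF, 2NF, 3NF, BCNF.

Candidate key: {DeptID, ManagerID}. Prime attributes: {DeptID, ManagerID}.
Budget → HireDate, JobTitle breaks BCNF: {Budget}⁺ = {Budget, HireDate, JobTitle, Location}, so {Budget} is not a superkey.
Budget → HireDate, JobTitle has non-prime {HireDate, JobTitle} on the right and a non-superkey on the left, so 3NF fails.
Checking every proper subset of each key, none determines a non-prime attribute — 2NF is satisfied.

2NF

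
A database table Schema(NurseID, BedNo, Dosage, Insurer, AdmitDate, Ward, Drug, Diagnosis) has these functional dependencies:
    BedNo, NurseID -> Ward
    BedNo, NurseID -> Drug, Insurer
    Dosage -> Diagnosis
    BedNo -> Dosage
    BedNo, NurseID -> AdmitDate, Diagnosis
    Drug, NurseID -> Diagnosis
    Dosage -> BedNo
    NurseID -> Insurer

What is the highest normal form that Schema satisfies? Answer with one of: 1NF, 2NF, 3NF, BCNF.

1NF

Candidate keys: {BedNo, NurseID}, {Dosage, NurseID}. Prime attributes: {BedNo, Dosage, NurseID}.
For Dosage -> Diagnosis we have {Dosage}⁺ = {BedNo, Diagnosis, Dosage}; {Dosage} is not a superkey, so BCNF fails.
Because {Diagnosis} is non-prime and the left side of Dosage -> Diagnosis is not a superkey, the relation is not in 3NF.
The proper key subset {BedNo} of {BedNo, NurseID} determines non-prime {Diagnosis}, so the relation is not even in 2NF.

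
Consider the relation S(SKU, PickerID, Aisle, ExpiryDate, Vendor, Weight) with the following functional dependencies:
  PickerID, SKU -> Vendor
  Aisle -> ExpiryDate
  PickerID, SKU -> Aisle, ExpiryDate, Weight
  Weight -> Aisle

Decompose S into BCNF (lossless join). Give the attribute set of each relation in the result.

{Aisle, ExpiryDate}; {Aisle, Weight}; {PickerID, SKU, Vendor, Weight}

Candidate key of the original relation: {PickerID, SKU}.
Within {Aisle, ExpiryDate, PickerID, SKU, Vendor, Weight}: {Aisle}⁺ ∩ {Aisle, ExpiryDate, PickerID, SKU, Vendor, Weight} = {Aisle, ExpiryDate}, not the whole set, so Aisle -> ExpiryDate violates BCNF; decompose into {Aisle, ExpiryDate} and {Aisle, PickerID, SKU, Vendor, Weight}.
{Aisle, ExpiryDate}: every determinant is a superkey — BCNF.
Within {Aisle, PickerID, SKU, Vendor, Weight}: {Weight}⁺ ∩ {Aisle, PickerID, SKU, Vendor, Weight} = {Aisle, Weight}, not the whole set, so Weight -> Aisle violates BCNF; decompose into {Aisle, Weight} and {PickerID, SKU, Vendor, Weight}.
{Aisle, Weight}: every determinant is a superkey — BCNF.
{PickerID, SKU, Vendor, Weight}: every determinant is a superkey — BCNF.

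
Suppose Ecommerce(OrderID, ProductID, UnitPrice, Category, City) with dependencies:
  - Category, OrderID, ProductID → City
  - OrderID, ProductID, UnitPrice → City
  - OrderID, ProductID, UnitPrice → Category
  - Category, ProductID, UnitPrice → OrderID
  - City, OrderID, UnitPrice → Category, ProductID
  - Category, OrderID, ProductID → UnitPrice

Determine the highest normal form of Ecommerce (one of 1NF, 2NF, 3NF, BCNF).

BCNF

Candidate keys: {Category, OrderID, ProductID}, {Category, ProductID, UnitPrice}, {City, OrderID, UnitPrice}, {OrderID, ProductID, UnitPrice}. Prime attributes: {Category, City, OrderID, ProductID, UnitPrice}.
Every FD has a superkey on the left, so the relation is in BCNF.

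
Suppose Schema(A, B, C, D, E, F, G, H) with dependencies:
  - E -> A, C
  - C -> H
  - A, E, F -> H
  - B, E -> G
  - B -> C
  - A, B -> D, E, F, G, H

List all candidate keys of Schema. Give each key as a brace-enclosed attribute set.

{A, B}, {B, E}

No FD produces {B}, so it must be in every candidate key.
Closure of {A, B} is {A, B, C, D, E, F, G, H}, the whole schema; {A, B} is a candidate key.
Closure of {B, E} is {A, B, C, D, E, F, G, H}, the whole schema; {B, E} is a candidate key.
No proper subset of any of these is a key, and no other minimal superkey exists.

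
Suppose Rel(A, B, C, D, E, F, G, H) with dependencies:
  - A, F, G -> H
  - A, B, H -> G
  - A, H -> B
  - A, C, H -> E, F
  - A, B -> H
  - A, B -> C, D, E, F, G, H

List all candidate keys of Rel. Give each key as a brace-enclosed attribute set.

{A, B}, {A, F, G}, {A, H}

{A} never appears on the right of any FD, so every key must include it.
{A, B}⁺ = {A, B, C, D, E, F, G, H} — all of the relation — so {A, B} is a candidate key.
{A, H}⁺ = {A, B, C, D, E, F, G, H} — all of the relation — so {A, H} is a candidate key.
{A, F, G}⁺ = {A, B, C, D, E, F, G, H} — all of the relation — so {A, F, G} is a candidate key.
Any other superkey properly contains one of these, so there are no further candidate keys.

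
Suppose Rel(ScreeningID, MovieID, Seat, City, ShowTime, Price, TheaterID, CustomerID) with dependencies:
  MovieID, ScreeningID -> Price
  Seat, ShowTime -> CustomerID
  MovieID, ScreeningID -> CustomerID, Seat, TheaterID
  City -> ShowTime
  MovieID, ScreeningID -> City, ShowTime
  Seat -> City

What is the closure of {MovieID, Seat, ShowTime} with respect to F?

Start with {MovieID, Seat, ShowTime}.
Seat, ShowTime -> CustomerID applies; add {CustomerID} → now {CustomerID, MovieID, Seat, ShowTime}.
Seat -> City applies; add {City} → now {City, CustomerID, MovieID, Seat, ShowTime}.
No further FD applies.

{City, CustomerID, MovieID, Seat, ShowTime}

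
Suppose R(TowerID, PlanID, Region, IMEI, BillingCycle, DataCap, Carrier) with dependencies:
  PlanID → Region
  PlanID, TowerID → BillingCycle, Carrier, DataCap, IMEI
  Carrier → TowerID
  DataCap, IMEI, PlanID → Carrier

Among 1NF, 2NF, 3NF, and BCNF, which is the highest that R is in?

1NF

Candidate keys: {Carrier, PlanID}, {DataCap, IMEI, PlanID}, {PlanID, TowerID}. Prime attributes: {Carrier, DataCap, IMEI, PlanID, TowerID}.
PlanID → Region: {PlanID}⁺ = {PlanID, Region}, which is not all of the attributes, so the left side is not a superkey — BCNF is violated.
Because {Region} is non-prime and the left side of PlanID → Region is not a superkey, the relation is not in 3NF.
{PlanID} is a proper subset of the key {Carrier, PlanID}, and {PlanID}⁺ contains the non-prime attribute {Region} — a partial dependency, so 2NF is violated.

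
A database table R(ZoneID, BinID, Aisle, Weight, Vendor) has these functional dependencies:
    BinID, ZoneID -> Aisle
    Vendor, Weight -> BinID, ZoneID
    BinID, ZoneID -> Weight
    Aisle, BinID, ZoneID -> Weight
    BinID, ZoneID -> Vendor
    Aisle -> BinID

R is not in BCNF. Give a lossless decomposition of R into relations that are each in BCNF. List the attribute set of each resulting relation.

Candidate keys of the original relation: {Aisle, ZoneID}, {BinID, ZoneID}, {Vendor, Weight}.
Within {Aisle, BinID, Vendor, Weight, ZoneID}: {Aisle}⁺ ∩ {Aisle, BinID, Vendor, Weight, ZoneID} = {Aisle, BinID}, not the whole set, so Aisle -> BinID violates BCNF; decompose into {Aisle, BinID} and {Aisle, Vendor, Weight, ZoneID}.
{Aisle, BinID}: every determinant is a superkey — BCNF.
{Aisle, Vendor, Weight, ZoneID}: every determinant is a superkey — BCNF.

{Aisle, BinID}; {Aisle, Vendor, Weight, ZoneID}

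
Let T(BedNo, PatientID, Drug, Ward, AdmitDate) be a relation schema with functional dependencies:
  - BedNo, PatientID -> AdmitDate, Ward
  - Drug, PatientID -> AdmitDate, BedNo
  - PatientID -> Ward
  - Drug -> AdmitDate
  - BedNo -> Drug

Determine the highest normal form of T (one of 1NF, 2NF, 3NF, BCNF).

1NF

Candidate keys: {BedNo, PatientID}, {Drug, PatientID}. Prime attributes: {BedNo, Drug, PatientID}.
PatientID -> Ward breaks BCNF: {PatientID}⁺ = {PatientID, Ward}, so {PatientID} is not a superkey.
PatientID -> Ward has non-prime {Ward} on the right and a non-superkey on the left, so 3NF fails.
Since {BedNo} ⊂ {BedNo, PatientID} and {BedNo}⁺ ⊇ {AdmitDate} with {AdmitDate} non-prime, there is a partial dependency; 2NF fails.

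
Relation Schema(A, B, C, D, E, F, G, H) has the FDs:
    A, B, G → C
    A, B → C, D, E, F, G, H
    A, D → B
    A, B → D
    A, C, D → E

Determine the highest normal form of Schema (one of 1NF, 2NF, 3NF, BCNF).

Candidate keys: {A, B}, {A, D}. Prime attributes: {A, B, D}.
Every FD has a superkey on the left, so the relation is in BCNF.

BCNF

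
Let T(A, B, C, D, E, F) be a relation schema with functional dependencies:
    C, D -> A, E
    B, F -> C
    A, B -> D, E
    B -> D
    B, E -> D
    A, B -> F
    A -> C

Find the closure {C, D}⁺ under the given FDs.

{A, C, D, E}

Start with {C, D}.
C, D -> A, E applies; add {A, E} → now {A, C, D, E}.
No further FD applies.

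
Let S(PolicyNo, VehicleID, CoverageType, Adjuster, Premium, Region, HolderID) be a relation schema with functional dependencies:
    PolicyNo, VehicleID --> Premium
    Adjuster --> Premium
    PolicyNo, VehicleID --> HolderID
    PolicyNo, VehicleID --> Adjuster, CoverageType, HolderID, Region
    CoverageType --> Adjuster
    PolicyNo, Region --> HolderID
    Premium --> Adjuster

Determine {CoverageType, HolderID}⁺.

Start with {CoverageType, HolderID}.
CoverageType --> Adjuster applies; add {Adjuster} → now {Adjuster, CoverageType, HolderID}.
Adjuster --> Premium applies; add {Premium} → now {Adjuster, CoverageType, HolderID, Premium}.
No further FD applies.

{Adjuster, CoverageType, HolderID, Premium}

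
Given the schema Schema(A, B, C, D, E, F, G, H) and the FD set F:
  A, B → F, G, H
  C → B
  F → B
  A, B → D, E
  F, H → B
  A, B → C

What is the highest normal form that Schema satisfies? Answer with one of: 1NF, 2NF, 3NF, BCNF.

3NF

Candidate keys: {A, B}, {A, C}, {A, F}. Prime attributes: {A, B, C, F}.
C → B breaks BCNF: {C}⁺ = {B, C}, so {C} is not a superkey.
Its right-hand attributes {B} are all prime, as are those of every other non-superkey FD — the relation is in 3NF.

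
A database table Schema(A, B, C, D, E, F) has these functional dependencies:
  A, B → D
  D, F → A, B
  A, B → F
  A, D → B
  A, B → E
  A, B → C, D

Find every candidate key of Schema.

{A, B}, {A, D}, {D, F}

{A, B}⁺ = {A, B, C, D, E, F}, which is every attribute, so {A, B} is a candidate key.
{A, D}⁺ = {A, B, C, D, E, F}, which is every attribute, so {A, D} is a candidate key.
{D, F}⁺ = {A, B, C, D, E, F}, which is every attribute, so {D, F} is a candidate key.
Any other superkey properly contains one of these, so there are no further candidate keys.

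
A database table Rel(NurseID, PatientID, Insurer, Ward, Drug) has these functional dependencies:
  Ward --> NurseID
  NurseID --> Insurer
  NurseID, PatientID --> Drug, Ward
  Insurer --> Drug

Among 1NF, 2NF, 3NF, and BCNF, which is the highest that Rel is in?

Candidate keys: {NurseID, PatientID}, {PatientID, Ward}. Prime attributes: {NurseID, PatientID, Ward}.
For Ward --> NurseID we have {Ward}⁺ = {Drug, Insurer, NurseID, Ward}; {Ward} is not a superkey, so BCNF fails.
NurseID --> Insurer determines the non-prime attribute {Insurer} from a non-superkey — 3NF is violated.
Since {NurseID} ⊂ {NurseID, PatientID} and {NurseID}⁺ ⊇ {Drug, Insurer} with {Drug, Insurer} non-prime, there is a partial dependency; 2NF fails.

1NF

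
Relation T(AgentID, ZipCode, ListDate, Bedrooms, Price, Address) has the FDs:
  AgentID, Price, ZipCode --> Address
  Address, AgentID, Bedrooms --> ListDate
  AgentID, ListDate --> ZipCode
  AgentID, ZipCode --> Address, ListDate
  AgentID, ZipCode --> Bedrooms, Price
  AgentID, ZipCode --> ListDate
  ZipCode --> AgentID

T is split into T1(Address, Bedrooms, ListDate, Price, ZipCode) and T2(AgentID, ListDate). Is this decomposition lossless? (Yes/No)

Common attributes: {ListDate}; their closure is {ListDate}.
T1 ⊄ {ListDate} and T2 ⊄ {ListDate}, so the split is lossy.

No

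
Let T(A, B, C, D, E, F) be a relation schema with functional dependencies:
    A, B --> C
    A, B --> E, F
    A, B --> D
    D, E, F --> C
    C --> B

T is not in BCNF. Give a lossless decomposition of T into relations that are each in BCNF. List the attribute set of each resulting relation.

{A, D, E, F}; {B, C}; {C, D, E, F}

Candidate keys of the original relation: {A, B}, {A, C}, {A, D, E, F}.
In {A, B, C, D, E, F}, {D, E, F} is not a superkey ({D, E, F}⁺ restricted to this set is {B, C, D, E, F}), so split on D, E, F --> B, C into {B, C, D, E, F} and {A, D, E, F}.
In {B, C, D, E, F}, {C} is not a superkey ({C}⁺ restricted to this set is {B, C}), so split on C --> B into {B, C} and {C, D, E, F}.
{B, C}: every determinant is a superkey — BCNF.
{C, D, E, F}: every determinant is a superkey — BCNF.
{A, D, E, F}: every determinant is a superkey — BCNF.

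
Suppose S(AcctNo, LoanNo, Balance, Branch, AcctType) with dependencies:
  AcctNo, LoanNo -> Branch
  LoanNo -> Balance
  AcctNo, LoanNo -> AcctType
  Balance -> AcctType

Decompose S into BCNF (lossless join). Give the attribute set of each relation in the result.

{AcctNo, Branch, LoanNo}; {AcctType, Balance}; {Balance, LoanNo}

Candidate key of the original relation: {AcctNo, LoanNo}.
{AcctNo, AcctType, Balance, Branch, LoanNo}: {LoanNo} determines {AcctType, Balance, LoanNo} here but is not a superkey — split on LoanNo -> AcctType, Balance, giving {AcctType, Balance, LoanNo} and {AcctNo, Branch, LoanNo}.
{AcctType, Balance, LoanNo}: {Balance} determines {AcctType, Balance} here but is not a superkey — split on Balance -> AcctType, giving {AcctType, Balance} and {Balance, LoanNo}.
{AcctType, Balance} has no BCNF violation.
{Balance, LoanNo} has no BCNF violation.
{AcctNo, Branch, LoanNo} has no BCNF violation.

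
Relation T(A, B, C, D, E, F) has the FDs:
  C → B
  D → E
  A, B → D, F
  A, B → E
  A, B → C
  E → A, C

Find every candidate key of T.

{A, B}, {A, C}, {D}, {E}

{D}⁺ = {A, B, C, D, E, F} — all of the relation — so {D} is a candidate key.
{E}⁺ = {A, B, C, D, E, F} — all of the relation — so {E} is a candidate key.
{A, B}⁺ = {A, B, C, D, E, F} — all of the relation — so {A, B} is a candidate key.
{A, C}⁺ = {A, B, C, D, E, F} — all of the relation — so {A, C} is a candidate key.
No proper subset of any of these is a key, and no other minimal superkey exists.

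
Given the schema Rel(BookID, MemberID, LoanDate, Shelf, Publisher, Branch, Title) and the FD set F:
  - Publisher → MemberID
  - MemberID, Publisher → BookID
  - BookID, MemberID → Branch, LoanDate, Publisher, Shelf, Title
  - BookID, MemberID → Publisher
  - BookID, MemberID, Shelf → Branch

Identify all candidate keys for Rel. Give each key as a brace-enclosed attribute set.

{Publisher}⁺ = {BookID, Branch, LoanDate, MemberID, Publisher, Shelf, Title}, which is every attribute, so {Publisher} is a candidate key.
{BookID, MemberID}⁺ = {BookID, Branch, LoanDate, MemberID, Publisher, Shelf, Title}, which is every attribute, so {BookID, MemberID} is a candidate key.
These are minimal and exhaustive — every other superkey contains one of them.

{BookID, MemberID}, {Publisher}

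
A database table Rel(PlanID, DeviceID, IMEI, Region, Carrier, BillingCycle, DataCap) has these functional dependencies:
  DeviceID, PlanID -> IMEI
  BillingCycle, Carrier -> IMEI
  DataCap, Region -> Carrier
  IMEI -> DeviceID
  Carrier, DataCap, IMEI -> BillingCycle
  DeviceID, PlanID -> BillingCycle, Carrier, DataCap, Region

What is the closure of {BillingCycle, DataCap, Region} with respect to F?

{BillingCycle, Carrier, DataCap, DeviceID, IMEI, Region}

Start with {BillingCycle, DataCap, Region}.
DataCap, Region -> Carrier applies; add {Carrier} → now {BillingCycle, Carrier, DataCap, Region}.
BillingCycle, Carrier -> IMEI applies; add {IMEI} → now {BillingCycle, Carrier, DataCap, IMEI, Region}.
IMEI -> DeviceID applies; add {DeviceID} → now {BillingCycle, Carrier, DataCap, DeviceID, IMEI, Region}.
No further FD applies.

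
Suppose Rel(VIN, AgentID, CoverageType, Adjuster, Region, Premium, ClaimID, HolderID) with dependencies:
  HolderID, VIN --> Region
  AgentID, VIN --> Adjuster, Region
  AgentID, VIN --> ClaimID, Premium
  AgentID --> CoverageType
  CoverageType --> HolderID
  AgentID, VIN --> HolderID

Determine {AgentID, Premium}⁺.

{AgentID, CoverageType, HolderID, Premium}

Start with {AgentID, Premium}.
AgentID --> CoverageType applies; add {CoverageType} → now {AgentID, CoverageType, Premium}.
CoverageType --> HolderID applies; add {HolderID} → now {AgentID, CoverageType, HolderID, Premium}.
No further FD applies.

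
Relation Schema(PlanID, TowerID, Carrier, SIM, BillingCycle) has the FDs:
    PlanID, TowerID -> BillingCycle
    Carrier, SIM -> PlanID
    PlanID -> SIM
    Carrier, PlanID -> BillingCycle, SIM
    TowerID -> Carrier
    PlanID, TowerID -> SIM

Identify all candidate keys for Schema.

Attributes never on any right-hand side: {TowerID} — every candidate key must contain it.
{PlanID, TowerID}⁺ = {BillingCycle, Carrier, PlanID, SIM, TowerID} — all of the relation — so {PlanID, TowerID} is a candidate key.
{SIM, TowerID}⁺ = {BillingCycle, Carrier, PlanID, SIM, TowerID} — all of the relation — so {SIM, TowerID} is a candidate key.
Any other superkey properly contains one of these, so there are no further candidate keys.

{PlanID, TowerID}, {SIM, TowerID}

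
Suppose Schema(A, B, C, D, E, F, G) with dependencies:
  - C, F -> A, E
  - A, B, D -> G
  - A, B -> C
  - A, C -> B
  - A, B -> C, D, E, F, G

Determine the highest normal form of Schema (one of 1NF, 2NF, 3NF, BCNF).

Candidate keys: {A, B}, {A, C}, {C, F}. Prime attributes: {A, B, C, F}.
Each dependency's left side is a superkey — BCNF holds.

BCNF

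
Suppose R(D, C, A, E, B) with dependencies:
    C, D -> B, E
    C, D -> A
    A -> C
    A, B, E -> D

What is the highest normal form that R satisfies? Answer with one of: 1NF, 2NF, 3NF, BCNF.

3NF

Candidate keys: {A, B, E}, {A, D}, {C, D}. Prime attributes: {A, B, C, D, E}.
For A -> C we have {A}⁺ = {A, C}; {A} is not a superkey, so BCNF fails.
But every attribute on its right side ({C}) is prime, and the same holds for every other non-superkey FD, so 3NF still holds.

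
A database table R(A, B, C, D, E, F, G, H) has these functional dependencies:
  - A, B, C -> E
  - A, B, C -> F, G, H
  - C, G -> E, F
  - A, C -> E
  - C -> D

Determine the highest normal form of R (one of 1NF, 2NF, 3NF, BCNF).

1NF

Candidate key: {A, B, C}. Prime attributes: {A, B, C}.
C, G -> E, F: {C, G}⁺ = {C, D, E, F, G}, which is not all of the attributes, so the left side is not a superkey — BCNF is violated.
Because {E, F} are non-prime and the left side of C, G -> E, F is not a superkey, the relation is not in 3NF.
Since {C} ⊂ {A, B, C} and {C}⁺ ⊇ {D} with {D} non-prime, there is a partial dependency; 2NF fails.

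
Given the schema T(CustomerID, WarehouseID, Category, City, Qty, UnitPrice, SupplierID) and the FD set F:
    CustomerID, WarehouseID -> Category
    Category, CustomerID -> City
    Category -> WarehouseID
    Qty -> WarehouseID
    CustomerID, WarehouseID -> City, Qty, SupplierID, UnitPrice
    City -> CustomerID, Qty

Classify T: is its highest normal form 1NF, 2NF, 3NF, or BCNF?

Candidate keys: {Category, CustomerID}, {City}, {CustomerID, Qty}, {CustomerID, WarehouseID}. Prime attributes: {Category, City, CustomerID, Qty, WarehouseID}.
For Category -> WarehouseID we have {Category}⁺ = {Category, WarehouseID}; {Category} is not a superkey, so BCNF fails.
But every attribute on its right side ({WarehouseID}) is prime, and the same holds for every other non-superkey FD, so 3NF still holds.

3NF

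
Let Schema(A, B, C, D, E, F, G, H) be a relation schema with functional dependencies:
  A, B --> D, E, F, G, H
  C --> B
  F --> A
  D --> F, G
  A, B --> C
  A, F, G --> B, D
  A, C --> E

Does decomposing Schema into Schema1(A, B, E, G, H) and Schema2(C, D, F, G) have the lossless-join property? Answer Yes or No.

Schema1 ∩ Schema2 = {G}; its closure under F is {G}.
Neither Schema1 nor Schema2 is contained in that closure, so the decomposition is lossy.

No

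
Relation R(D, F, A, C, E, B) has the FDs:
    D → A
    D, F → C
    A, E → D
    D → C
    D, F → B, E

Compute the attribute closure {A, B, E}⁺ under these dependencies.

Start with {A, B, E}.
A, E → D applies; add {D} → now {A, B, D, E}.
D → C applies; add {C} → now {A, B, C, D, E}.
No further FD applies.

{A, B, C, D, E}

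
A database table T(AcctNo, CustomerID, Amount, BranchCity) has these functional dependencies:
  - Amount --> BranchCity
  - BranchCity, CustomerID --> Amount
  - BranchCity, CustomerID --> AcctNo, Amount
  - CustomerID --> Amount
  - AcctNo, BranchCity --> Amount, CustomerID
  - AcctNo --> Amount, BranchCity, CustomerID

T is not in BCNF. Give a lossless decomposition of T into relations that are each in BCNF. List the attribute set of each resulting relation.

Candidate keys of the original relation: {AcctNo}, {CustomerID}.
{AcctNo, Amount, BranchCity, CustomerID}: {Amount} determines {Amount, BranchCity} here but is not a superkey — split on Amount --> BranchCity, giving {Amount, BranchCity} and {AcctNo, Amount, CustomerID}.
{Amount, BranchCity} is in BCNF.
{AcctNo, Amount, CustomerID} is in BCNF.

{AcctNo, Amount, CustomerID}; {Amount, BranchCity}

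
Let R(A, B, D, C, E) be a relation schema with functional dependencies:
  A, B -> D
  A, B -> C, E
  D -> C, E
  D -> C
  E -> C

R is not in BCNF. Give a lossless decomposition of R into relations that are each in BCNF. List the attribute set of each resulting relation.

Candidate key of the original relation: {A, B}.
{A, B, C, D, E}: {D} determines {C, D, E} here but is not a superkey — split on D -> C, E, giving {C, D, E} and {A, B, D}.
{C, D, E}: {E} determines {C, E} here but is not a superkey — split on E -> C, giving {C, E} and {D, E}.
{C, E}: every determinant is a superkey — BCNF.
{D, E}: every determinant is a superkey — BCNF.
{A, B, D}: every determinant is a superkey — BCNF.

{A, B, D}; {C, E}; {D, E}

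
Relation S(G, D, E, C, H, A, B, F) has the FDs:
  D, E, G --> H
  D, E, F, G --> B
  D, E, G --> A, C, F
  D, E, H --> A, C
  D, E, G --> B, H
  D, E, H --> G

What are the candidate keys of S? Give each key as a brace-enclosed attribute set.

{D, E, G}, {D, E, H}

No FD produces {D, E}, so they must be in every candidate key.
Closure of {D, E, G} is {A, B, C, D, E, F, G, H}, the whole schema; {D, E, G} is a candidate key.
Closure of {D, E, H} is {A, B, C, D, E, F, G, H}, the whole schema; {D, E, H} is a candidate key.
These are minimal and exhaustive — every other superkey contains one of them.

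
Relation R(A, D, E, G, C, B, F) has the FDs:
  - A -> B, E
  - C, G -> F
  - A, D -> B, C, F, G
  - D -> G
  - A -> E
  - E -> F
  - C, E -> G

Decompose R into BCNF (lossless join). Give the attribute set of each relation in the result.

Candidate key of the original relation: {A, D}.
{A, B, C, D, E, F, G}: {A} determines {A, B, E, F} here but is not a superkey — split on A -> B, E, F, giving {A, B, E, F} and {A, C, D, G}.
{A, B, E, F}: {E} determines {E, F} here but is not a superkey — split on E -> F, giving {E, F} and {A, B, E}.
{E, F} is in BCNF.
{A, B, E} is in BCNF.
{A, C, D, G}: {D} determines {D, G} here but is not a superkey — split on D -> G, giving {D, G} and {A, C, D}.
{D, G} is in BCNF.
{A, C, D} is in BCNF.

{A, B, E}; {A, C, D}; {D, G}; {E, F}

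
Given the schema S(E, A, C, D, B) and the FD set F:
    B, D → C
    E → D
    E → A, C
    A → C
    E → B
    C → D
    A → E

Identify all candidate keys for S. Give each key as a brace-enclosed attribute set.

{A}, {E}

{A} is a candidate key since {A}⁺ = {A, B, C, D, E} covers every attribute.
{E} is a candidate key since {E}⁺ = {A, B, C, D, E} covers every attribute.
Any other superkey properly contains one of these, so there are no further candidate keys.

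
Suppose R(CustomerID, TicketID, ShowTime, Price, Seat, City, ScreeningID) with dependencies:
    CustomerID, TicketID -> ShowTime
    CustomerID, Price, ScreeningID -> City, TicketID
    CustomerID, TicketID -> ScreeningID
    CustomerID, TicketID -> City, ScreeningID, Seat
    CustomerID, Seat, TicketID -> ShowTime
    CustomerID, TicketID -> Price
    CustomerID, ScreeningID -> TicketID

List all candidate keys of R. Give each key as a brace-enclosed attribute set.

{CustomerID} never appears on the right of any FD, so every key must include it.
{CustomerID, ScreeningID} is a candidate key since {CustomerID, ScreeningID}⁺ = {City, CustomerID, Price, ScreeningID, Seat, ShowTime, TicketID} covers every attribute.
{CustomerID, TicketID} is a candidate key since {CustomerID, TicketID}⁺ = {City, CustomerID, Price, ScreeningID, Seat, ShowTime, TicketID} covers every attribute.
Any other superkey properly contains one of these, so there are no further candidate keys.

{CustomerID, ScreeningID}, {CustomerID, TicketID}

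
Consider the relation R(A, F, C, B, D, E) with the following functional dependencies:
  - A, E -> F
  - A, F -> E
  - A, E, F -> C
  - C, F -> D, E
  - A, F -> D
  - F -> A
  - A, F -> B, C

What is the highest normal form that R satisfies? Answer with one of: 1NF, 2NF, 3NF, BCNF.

Candidate keys: {A, E}, {F}. Prime attributes: {A, E, F}.
Every FD has a superkey on the left, so the relation is in BCNF.

BCNF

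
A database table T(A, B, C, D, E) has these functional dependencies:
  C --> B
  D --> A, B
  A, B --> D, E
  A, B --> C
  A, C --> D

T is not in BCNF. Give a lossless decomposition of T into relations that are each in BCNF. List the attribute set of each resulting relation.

Candidate keys of the original relation: {A, B}, {A, C}, {D}.
Within {A, B, C, D, E}: {C}⁺ ∩ {A, B, C, D, E} = {B, C}, not the whole set, so C --> B violates BCNF; decompose into {B, C} and {A, C, D, E}.
{B, C} has no BCNF violation.
{A, C, D, E} has no BCNF violation.

{A, C, D, E}; {B, C}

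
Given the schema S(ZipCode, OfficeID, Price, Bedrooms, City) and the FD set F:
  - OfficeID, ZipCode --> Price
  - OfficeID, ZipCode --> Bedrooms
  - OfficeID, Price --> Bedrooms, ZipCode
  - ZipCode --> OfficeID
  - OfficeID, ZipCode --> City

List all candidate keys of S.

{OfficeID, Price}, {ZipCode}

{ZipCode}⁺ = {Bedrooms, City, OfficeID, Price, ZipCode}, which is every attribute, so {ZipCode} is a candidate key.
{OfficeID, Price}⁺ = {Bedrooms, City, OfficeID, Price, ZipCode}, which is every attribute, so {OfficeID, Price} is a candidate key.
These are minimal and exhaustive — every other superkey contains one of them.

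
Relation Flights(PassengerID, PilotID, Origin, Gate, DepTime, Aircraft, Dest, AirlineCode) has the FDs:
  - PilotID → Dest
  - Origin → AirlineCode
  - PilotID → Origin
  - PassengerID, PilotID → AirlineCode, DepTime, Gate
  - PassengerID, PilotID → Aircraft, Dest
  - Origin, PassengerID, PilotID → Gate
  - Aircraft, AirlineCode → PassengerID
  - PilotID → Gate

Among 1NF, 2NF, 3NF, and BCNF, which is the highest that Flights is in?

1NF

Candidate keys: {Aircraft, PilotID}, {PassengerID, PilotID}. Prime attributes: {Aircraft, PassengerID, PilotID}.
PilotID → Dest: {PilotID}⁺ = {AirlineCode, Dest, Gate, Origin, PilotID}, which is not all of the attributes, so the left side is not a superkey — BCNF is violated.
PilotID → Dest has non-prime {Dest} on the right and a non-superkey on the left, so 3NF fails.
Since {PilotID} ⊂ {Aircraft, PilotID} and {PilotID}⁺ ⊇ {AirlineCode, Dest, Gate, Origin} with {AirlineCode, Dest, Gate, Origin} non-prime, there is a partial dependency; 2NF fails.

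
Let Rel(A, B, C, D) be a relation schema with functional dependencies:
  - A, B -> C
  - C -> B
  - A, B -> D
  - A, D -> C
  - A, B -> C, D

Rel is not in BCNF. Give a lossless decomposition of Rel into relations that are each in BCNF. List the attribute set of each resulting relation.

{A, C, D}; {B, C}

Candidate keys of the original relation: {A, B}, {A, C}, {A, D}.
Within {A, B, C, D}: {C}⁺ ∩ {A, B, C, D} = {B, C}, not the whole set, so C -> B violates BCNF; decompose into {B, C} and {A, C, D}.
{B, C} has no BCNF violation.
{A, C, D} has no BCNF violation.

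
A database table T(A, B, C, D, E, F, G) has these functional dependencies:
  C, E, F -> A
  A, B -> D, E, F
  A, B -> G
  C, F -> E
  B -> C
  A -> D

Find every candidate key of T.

{A, B}, {B, F}

Attributes never on any right-hand side: {B} — every candidate key must contain it.
Closure of {A, B} is {A, B, C, D, E, F, G}, the whole schema; {A, B} is a candidate key.
Closure of {B, F} is {A, B, C, D, E, F, G}, the whole schema; {B, F} is a candidate key.
These are minimal and exhaustive — every other superkey contains one of them.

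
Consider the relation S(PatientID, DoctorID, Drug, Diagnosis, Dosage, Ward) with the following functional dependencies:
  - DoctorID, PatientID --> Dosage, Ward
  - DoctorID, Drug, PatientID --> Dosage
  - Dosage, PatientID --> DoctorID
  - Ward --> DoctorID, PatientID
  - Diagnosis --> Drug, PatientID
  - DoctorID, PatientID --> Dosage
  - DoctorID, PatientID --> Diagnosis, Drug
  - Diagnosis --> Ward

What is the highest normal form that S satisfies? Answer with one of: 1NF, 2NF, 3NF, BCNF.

Candidate keys: {Diagnosis}, {DoctorID, PatientID}, {Dosage, PatientID}, {Ward}. Prime attributes: {Diagnosis, DoctorID, Dosage, PatientID, Ward}.
The left-hand side of every FD is a superkey, so BCNF is satisfied.

BCNF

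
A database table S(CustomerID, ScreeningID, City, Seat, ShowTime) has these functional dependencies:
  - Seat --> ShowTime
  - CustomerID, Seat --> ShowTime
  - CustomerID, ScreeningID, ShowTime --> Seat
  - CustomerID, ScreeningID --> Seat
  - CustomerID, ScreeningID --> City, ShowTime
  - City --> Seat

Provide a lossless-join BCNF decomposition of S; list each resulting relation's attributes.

{City, CustomerID, ScreeningID}; {City, Seat}; {Seat, ShowTime}

Candidate key of the original relation: {CustomerID, ScreeningID}.
{City, CustomerID, ScreeningID, Seat, ShowTime}: {Seat} determines {Seat, ShowTime} here but is not a superkey — split on Seat --> ShowTime, giving {Seat, ShowTime} and {City, CustomerID, ScreeningID, Seat}.
{Seat, ShowTime} is in BCNF.
{City, CustomerID, ScreeningID, Seat}: {City} determines {City, Seat} here but is not a superkey — split on City --> Seat, giving {City, Seat} and {City, CustomerID, ScreeningID}.
{City, Seat} is in BCNF.
{City, CustomerID, ScreeningID} is in BCNF.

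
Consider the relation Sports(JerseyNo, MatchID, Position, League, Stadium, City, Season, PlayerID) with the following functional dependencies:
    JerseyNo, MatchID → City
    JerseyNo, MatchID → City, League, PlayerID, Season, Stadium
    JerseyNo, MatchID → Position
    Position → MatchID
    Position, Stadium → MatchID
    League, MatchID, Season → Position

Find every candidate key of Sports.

{JerseyNo, MatchID}, {JerseyNo, Position}

{JerseyNo} never appears on the right of any FD, so every key must include it.
Closure of {JerseyNo, MatchID} is {City, JerseyNo, League, MatchID, PlayerID, Position, Season, Stadium}, the whole schema; {JerseyNo, MatchID} is a candidate key.
Closure of {JerseyNo, Position} is {City, JerseyNo, League, MatchID, PlayerID, Position, Season, Stadium}, the whole schema; {JerseyNo, Position} is a candidate key.
These are minimal and exhaustive — every other superkey contains one of them.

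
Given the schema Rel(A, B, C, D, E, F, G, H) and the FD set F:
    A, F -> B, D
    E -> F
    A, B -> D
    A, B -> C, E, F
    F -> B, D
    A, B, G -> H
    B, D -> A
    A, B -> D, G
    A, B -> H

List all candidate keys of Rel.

{A, B}, {B, D}, {E}, {F}

{E}⁺ = {A, B, C, D, E, F, G, H}, which is every attribute, so {E} is a candidate key.
{F}⁺ = {A, B, C, D, E, F, G, H}, which is every attribute, so {F} is a candidate key.
{A, B}⁺ = {A, B, C, D, E, F, G, H}, which is every attribute, so {A, B} is a candidate key.
{B, D}⁺ = {A, B, C, D, E, F, G, H}, which is every attribute, so {B, D} is a candidate key.
Any other superkey properly contains one of these, so there are no further candidate keys.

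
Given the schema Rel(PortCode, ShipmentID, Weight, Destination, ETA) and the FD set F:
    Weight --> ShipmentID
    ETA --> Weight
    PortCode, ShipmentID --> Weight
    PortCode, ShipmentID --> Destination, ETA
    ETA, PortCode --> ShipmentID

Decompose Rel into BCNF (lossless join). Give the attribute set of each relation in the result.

Candidate keys of the original relation: {ETA, PortCode}, {PortCode, ShipmentID}, {PortCode, Weight}.
{Destination, ETA, PortCode, ShipmentID, Weight}: {Weight} determines {ShipmentID, Weight} here but is not a superkey — split on Weight --> ShipmentID, giving {ShipmentID, Weight} and {Destination, ETA, PortCode, Weight}.
{ShipmentID, Weight} is in BCNF.
{Destination, ETA, PortCode, Weight}: {ETA} determines {ETA, Weight} here but is not a superkey — split on ETA --> Weight, giving {ETA, Weight} and {Destination, ETA, PortCode}.
{ETA, Weight} is in BCNF.
{Destination, ETA, PortCode} is in BCNF.

{Destination, ETA, PortCode}; {ETA, Weight}; {ShipmentID, Weight}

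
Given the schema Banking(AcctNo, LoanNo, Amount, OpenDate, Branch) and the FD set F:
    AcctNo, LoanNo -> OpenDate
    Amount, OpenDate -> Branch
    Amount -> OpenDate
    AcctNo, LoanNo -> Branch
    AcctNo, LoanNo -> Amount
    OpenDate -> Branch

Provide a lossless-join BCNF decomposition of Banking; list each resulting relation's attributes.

Candidate key of the original relation: {AcctNo, LoanNo}.
{AcctNo, Amount, Branch, LoanNo, OpenDate}: {Amount, OpenDate} determines {Amount, Branch, OpenDate} here but is not a superkey — split on Amount, OpenDate -> Branch, giving {Amount, Branch, OpenDate} and {AcctNo, Amount, LoanNo, OpenDate}.
{Amount, Branch, OpenDate}: {OpenDate} determines {Branch, OpenDate} here but is not a superkey — split on OpenDate -> Branch, giving {Branch, OpenDate} and {Amount, OpenDate}.
{Branch, OpenDate}: every determinant is a superkey — BCNF.
{Amount, OpenDate}: every determinant is a superkey — BCNF.
{AcctNo, Amount, LoanNo, OpenDate}: {Amount} determines {Amount, OpenDate} here but is not a superkey — split on Amount -> OpenDate, giving {Amount, OpenDate} and {AcctNo, Amount, LoanNo}.
{Amount, OpenDate}: every determinant is a superkey — BCNF.
{AcctNo, Amount, LoanNo}: every determinant is a superkey — BCNF.

{AcctNo, Amount, LoanNo}; {Amount, OpenDate}; {Branch, OpenDate}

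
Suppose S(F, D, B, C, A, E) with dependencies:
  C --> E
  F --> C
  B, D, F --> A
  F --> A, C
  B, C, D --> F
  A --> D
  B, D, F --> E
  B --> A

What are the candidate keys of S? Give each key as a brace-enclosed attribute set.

{B, C}, {B, F}

Attributes never on any right-hand side: {B} — every candidate key must contain it.
{B, C}⁺ = {A, B, C, D, E, F}, which is every attribute, so {B, C} is a candidate key.
{B, F}⁺ = {A, B, C, D, E, F}, which is every attribute, so {B, F} is a candidate key.
Any other superkey properly contains one of these, so there are no further candidate keys.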